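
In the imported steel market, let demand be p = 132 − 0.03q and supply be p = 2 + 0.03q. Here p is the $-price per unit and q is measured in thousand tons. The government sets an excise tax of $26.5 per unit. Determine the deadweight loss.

Competitive equilibrium: 132 − 0.03q = 2 + 0.03q → q* = 2166.6667, p* = 67.
With the tax, the buyer price exceeds the seller price by 26.5: (132 − 0.03q) − (2 + 0.03q) = 26.5 → q' = 1725.
Δq = 2166.6667 − 1725 = 441.6667; the wedge equals the tax, 26.5.
Deadweight loss = ½ × 441.6667 × 26.5 = $5852.08 thousand.

$5852.08 thousand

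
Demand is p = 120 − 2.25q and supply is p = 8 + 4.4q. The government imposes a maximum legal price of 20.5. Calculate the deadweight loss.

Competitive equilibrium: 120 − 2.25q = 8 + 4.4q → q* = 16.8421, p* = 82.1053.
At the ceiling p = 20.5, quantity supplied = (20.5 − 8)/4.4 = 2.8409.
Willingness to pay at q' = 2.8409: 120 − 2.25·2.8409 = 113.608.
Δq = 16.8421 − 2.8409 = 14.0012; wedge = 113.608 − 20.5 = 93.108.
Deadweight loss = ½ × 14.0012 × 93.108 = 651.81.

651.81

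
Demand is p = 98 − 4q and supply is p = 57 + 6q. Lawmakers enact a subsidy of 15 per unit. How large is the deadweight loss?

Competitive equilibrium: 98 − 4q = 57 + 6q → q* = 4.1, p* = 81.6.
The subsidy lowers effective supply by 15: p = 42 + 6q.
New quantity: 98 − 4q = 42 + 6q → q' = 5.6.
Overproduction Δq = 5.6 − 4.1 = 1.5; wedge = subsidy = 15.
Welfare loss = ½ × 1.5 × 15 = 11.25.

11.25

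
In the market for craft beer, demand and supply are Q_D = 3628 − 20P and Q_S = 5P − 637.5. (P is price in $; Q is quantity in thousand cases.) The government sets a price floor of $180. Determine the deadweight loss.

In inverse form: demand P = 181.4 − 0.05Q, supply P = 127.5 + 0.2Q.
Competitive equilibrium: 181.4 − 0.05Q = 127.5 + 0.2Q → Q* = 215.6, P* = 170.62.
At the floor P = 180, quantity demanded = (181.4 − 180)/0.05 = 28.
Sellers' marginal cost at Q' = 28: 127.5 + 0.2·28 = 133.1.
ΔQ = 215.6 − 28 = 187.6; wedge = 180 − 133.1 = 46.9.
Deadweight loss = ½ × 187.6 × 46.9 = $4399.22 thousand.

$4399.22 thousand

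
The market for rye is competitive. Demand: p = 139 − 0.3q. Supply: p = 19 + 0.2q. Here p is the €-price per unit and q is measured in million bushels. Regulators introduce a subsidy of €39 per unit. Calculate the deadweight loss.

Competitive equilibrium: 139 − 0.3q = 19 + 0.2q → q* = 240, p* = 67.
The subsidy lowers effective supply by 39: p = 0.2q − 20.
New quantity: 139 − 0.3q = 0.2q − 20 → q' = 318.
Overproduction Δq = 318 − 240 = 78; wedge = subsidy = 39.
Welfare loss = ½ × 78 × 39 = €1521 million.

€1521 million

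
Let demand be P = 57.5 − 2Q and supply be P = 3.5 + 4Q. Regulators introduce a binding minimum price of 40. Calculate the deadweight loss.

0.19

Competitive equilibrium: 57.5 − 2Q = 3.5 + 4Q → Q* = 9, P* = 39.5.
At the floor P = 40, quantity demanded = (57.5 − 40)/2 = 8.75.
Sellers' marginal cost at Q' = 8.75: 3.5 + 4·8.75 = 38.5.
ΔQ = 9 − 8.75 = 0.25; wedge = 40 − 38.5 = 1.5.
Deadweight loss = ½ × 0.25 × 1.5 = 0.19.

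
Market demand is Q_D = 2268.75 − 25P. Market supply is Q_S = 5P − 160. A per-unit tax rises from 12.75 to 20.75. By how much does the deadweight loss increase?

In inverse form: demand P = 90.75 − 0.04Q, supply P = 32 + 0.2Q.
Competitive equilibrium: 90.75 − 0.04Q = 32 + 0.2Q → Q* = 244.7917, P* = 80.9583.
For a per-unit tax t: ΔQ = t/0.24, so DWL = ½·t·(t/0.24) = t²/0.48.
At t = 12.75: DWL = 338.672. At t = 20.75: DWL = 897.005.
Increase = 897.005 − 338.672 = 558.33.

558.33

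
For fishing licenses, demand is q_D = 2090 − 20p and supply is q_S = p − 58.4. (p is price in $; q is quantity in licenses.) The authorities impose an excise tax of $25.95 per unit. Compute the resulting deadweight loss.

$320.67

In inverse form: demand p = 104.5 − 0.05q, supply p = 58.4 + q.
Competitive equilibrium: 104.5 − 0.05q = 58.4 + q → q* = 43.9048, p* = 102.3048.
With the tax, the buyer price exceeds the seller price by 25.95: (104.5 − 0.05q) − (58.4 + q) = 25.95 → q' = 19.1905.
Δq = 43.9048 − 19.1905 = 24.7143; the wedge equals the tax, 25.95.
The triangle = ½ × 24.7143 × 25.95 = $320.67.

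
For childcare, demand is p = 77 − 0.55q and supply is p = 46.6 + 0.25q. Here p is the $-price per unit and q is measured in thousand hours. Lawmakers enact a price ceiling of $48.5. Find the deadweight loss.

Competitive equilibrium: 77 − 0.55q = 46.6 + 0.25q → q* = 38, p* = 56.1.
At the ceiling p = 48.5, quantity supplied = (48.5 − 46.6)/0.25 = 7.6.
Willingness to pay at q' = 7.6: 77 − 0.55·7.6 = 72.82.
Δq = 38 − 7.6 = 30.4; wedge = 72.82 − 48.5 = 24.32.
DWL = ½ × 30.4 × 24.32 = $369.664 thousand.

$369.664 thousand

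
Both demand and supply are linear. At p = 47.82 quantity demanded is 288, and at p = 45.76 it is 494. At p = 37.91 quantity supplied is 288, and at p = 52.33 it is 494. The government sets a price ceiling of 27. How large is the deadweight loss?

Demand slope = (45.76 − 47.82)/(494 − 288) = −0.01, so p = 50.7 − 0.01q.
Supply slope = (52.33 − 37.91)/(494 − 288) = 0.07, so p = 17.75 + 0.07q.
Competitive equilibrium: 50.7 − 0.01q = 17.75 + 0.07q → q* = 411.875, p* = 46.58125.
At the ceiling p = 27, quantity supplied = (27 − 17.75)/0.07 = 132.14286.
Willingness to pay at q' = 132.14286: 50.7 − 0.01·132.14286 = 49.37857.
Δq = 411.875 − 132.14286 = 279.73214; wedge = 49.37857 − 27 = 22.37857.
DWL = ½ × 279.73214 × 22.37857 = 3130.

3130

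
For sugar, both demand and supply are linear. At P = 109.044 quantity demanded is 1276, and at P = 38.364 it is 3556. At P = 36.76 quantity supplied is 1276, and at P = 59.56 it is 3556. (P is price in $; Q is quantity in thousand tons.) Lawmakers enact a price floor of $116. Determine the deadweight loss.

$80970.99 thousand

Demand slope = (38.364 − 109.044)/(3556 − 1276) = −0.031, so P = 148.6 − 0.031Q.
Supply slope = (59.56 − 36.76)/(3556 − 1276) = 0.01, so P = 24 + 0.01Q.
Competitive equilibrium: 148.6 − 0.031Q = 24 + 0.01Q → Q* = 3039.02439, P* = 54.39024.
At the floor P = 116, quantity demanded = (148.6 − 116)/0.031 = 1051.6129.
Sellers' marginal cost at Q' = 1051.6129: 24 + 0.01·1051.6129 = 34.51613.
ΔQ = 3039.02439 − 1051.6129 = 1987.41149; wedge = 116 − 34.51613 = 81.48387.
DWL = ½ × 1987.41149 × 81.48387 = $80970.99 thousand.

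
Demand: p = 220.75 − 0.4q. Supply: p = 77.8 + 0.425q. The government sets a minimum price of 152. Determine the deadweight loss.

Competitive equilibrium: 220.75 − 0.4q = 77.8 + 0.425q → q* = 173.2727, p* = 151.4409.
At the floor p = 152, quantity demanded = (220.75 − 152)/0.4 = 171.875.
Sellers' marginal cost at q' = 171.875: 77.8 + 0.425·171.875 = 150.8469.
Δq = 173.2727 − 171.875 = 1.3977; wedge = 152 − 150.8469 = 1.1531.
DWL = ½ × 1.3977 × 1.1531 = 0.81.

0.81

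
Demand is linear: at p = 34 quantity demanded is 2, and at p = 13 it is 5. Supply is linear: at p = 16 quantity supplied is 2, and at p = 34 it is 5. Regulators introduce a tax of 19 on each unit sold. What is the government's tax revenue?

36.54

Demand slope = (13 − 34)/(5 − 2) = −7, so p = 48 − 7q.
Supply slope = (34 − 16)/(5 − 2) = 6, so p = 4 + 6q.
Competitive equilibrium: 48 − 7q = 4 + 6q → q* = 3.3846, p* = 24.3077.
With the tax, the buyer price exceeds the seller price by 19: (48 − 7q) − (4 + 6q) = 19 → q' = 1.9231.
Tax revenue = 19 × 1.9231 = 36.54.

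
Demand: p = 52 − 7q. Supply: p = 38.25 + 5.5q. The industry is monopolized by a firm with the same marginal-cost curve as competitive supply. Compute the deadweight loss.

0.97

Competitive equilibrium: 52 − 7q = 38.25 + 5.5q → q* = 1.1, p* = 44.3.
Marginal revenue: MR = 52 − 14q. Set MR = MC: 52 − 14q = 38.25 + 5.5q → q_m = 0.7051.
Price p_m = 52 − 7·0.7051 = 47.0643; MC(q_m) = 38.25 + 5.5·0.7051 = 42.1281.
Competitive q* = 1.1, so Δq = 0.3949; wedge = 47.0643 − 42.1281 = 4.9362.
Welfare loss = ½ × 0.3949 × 4.9362 = 0.97.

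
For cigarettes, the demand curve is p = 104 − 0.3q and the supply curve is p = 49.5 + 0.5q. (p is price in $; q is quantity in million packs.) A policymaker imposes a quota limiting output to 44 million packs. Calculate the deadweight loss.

$232.81 million

Competitive equilibrium: 104 − 0.3q = 49.5 + 0.5q → q* = 68.125, p* = 83.5625.
At q = 44: demand price = 104 − 0.3·44 = 90.8; supply price = 49.5 + 0.5·44 = 71.5.
Δq = 68.125 − 44 = 24.125; wedge = 90.8 − 71.5 = 19.3.
Deadweight loss = ½ × 24.125 × 19.3 = $232.81 million.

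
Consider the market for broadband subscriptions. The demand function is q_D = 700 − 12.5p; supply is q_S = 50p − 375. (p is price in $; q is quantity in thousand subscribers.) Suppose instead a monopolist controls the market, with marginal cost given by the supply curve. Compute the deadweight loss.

In inverse form: demand p = 56 − 0.08q, supply p = 7.5 + 0.02q.
Competitive equilibrium: 56 − 0.08q = 7.5 + 0.02q → q* = 485, p* = 17.2.
Marginal revenue: MR = 56 − 0.16q. Set MR = MC: 56 − 0.16q = 7.5 + 0.02q → q_m = 269.44444.
Price p_m = 56 − 0.08·269.44444 = 34.44444; MC(q_m) = 7.5 + 0.02·269.44444 = 12.88889.
Competitive q* = 485, so Δq = 215.55556; wedge = 34.44444 − 12.88889 = 21.55555.
Welfare loss = ½ × 215.55556 × 21.55555 = $2323.21 thousand.

$2323.21 thousand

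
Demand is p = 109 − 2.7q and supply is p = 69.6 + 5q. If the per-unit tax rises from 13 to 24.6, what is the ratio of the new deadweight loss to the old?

Competitive equilibrium: 109 − 2.7q = 69.6 + 5q → q* = 5.1169, p* = 95.1844.
For a per-unit tax t: Δq = t/7.7, so DWL = ½·t·(t/7.7) = t²/15.4.
At t = 13: DWL = 10.974. At t = 24.6: DWL = 39.296.
Ratio = (24.6/13)² = 3.581.

3.581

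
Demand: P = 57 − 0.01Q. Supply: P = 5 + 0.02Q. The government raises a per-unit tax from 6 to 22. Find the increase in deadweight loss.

7466.67

Competitive equilibrium: 57 − 0.01Q = 5 + 0.02Q → Q* = 1733.3333, P* = 39.6667.
For a per-unit tax t: ΔQ = t/0.03, so DWL = ½·t·(t/0.03) = t²/0.06.
At t = 6: DWL = 600. At t = 22: DWL = 8066.667.
Increase = 8066.667 − 600 = 7466.67.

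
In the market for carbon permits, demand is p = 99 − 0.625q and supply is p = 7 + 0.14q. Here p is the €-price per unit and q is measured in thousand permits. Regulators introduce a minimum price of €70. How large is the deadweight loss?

€2086.73 thousand

Competitive equilibrium: 99 − 0.625q = 7 + 0.14q → q* = 120.2614, p* = 23.8366.
At the floor p = 70, quantity demanded = (99 − 70)/0.625 = 46.4.
Sellers' marginal cost at q' = 46.4: 7 + 0.14·46.4 = 13.496.
Δq = 120.2614 − 46.4 = 73.8614; wedge = 70 − 13.496 = 56.504.
Welfare loss = ½ × 73.8614 × 56.504 = €2086.73 thousand.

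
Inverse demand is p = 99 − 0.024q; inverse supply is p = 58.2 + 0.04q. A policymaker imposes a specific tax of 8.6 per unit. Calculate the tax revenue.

Competitive equilibrium: 99 − 0.024q = 58.2 + 0.04q → q* = 637.5, p* = 83.7.
With the tax, the buyer price exceeds the seller price by 8.6: (99 − 0.024q) − (58.2 + 0.04q) = 8.6 → q' = 503.125.
Tax revenue = 8.6 × 503.125 = 4326.875.

4326.875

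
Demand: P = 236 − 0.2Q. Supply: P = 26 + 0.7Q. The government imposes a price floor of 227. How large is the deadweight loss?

Competitive equilibrium: 236 − 0.2Q = 26 + 0.7Q → Q* = 233.3333, P* = 189.3333.
At the floor P = 227, quantity demanded = (236 − 227)/0.2 = 45.
Sellers' marginal cost at Q' = 45: 26 + 0.7·45 = 57.5.
ΔQ = 233.3333 − 45 = 188.3333; wedge = 227 − 57.5 = 169.5.
The triangle = ½ × 188.3333 × 169.5 = 15961.25.

15961.25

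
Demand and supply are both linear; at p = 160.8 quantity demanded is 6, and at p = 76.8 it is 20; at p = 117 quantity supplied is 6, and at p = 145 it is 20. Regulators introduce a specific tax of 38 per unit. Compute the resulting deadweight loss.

Demand slope = (76.8 − 160.8)/(20 − 6) = −6, so p = 196.8 − 6q.
Supply slope = (145 − 117)/(20 − 6) = 2, so p = 105 + 2q.
Competitive equilibrium: 196.8 − 6q = 105 + 2q → q* = 11.475, p* = 127.95.
With the tax, the buyer price exceeds the seller price by 38: (196.8 − 6q) − (105 + 2q) = 38 → q' = 6.725.
Δq = 11.475 − 6.725 = 4.75; the wedge equals the tax, 38.
DWL = ½ × 4.75 × 38 = 90.25.

90.25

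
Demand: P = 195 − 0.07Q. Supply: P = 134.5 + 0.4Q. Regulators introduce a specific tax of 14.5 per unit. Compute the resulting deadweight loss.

Competitive equilibrium: 195 − 0.07Q = 134.5 + 0.4Q → Q* = 128.7234, P* = 185.9894.
With the tax, the buyer price exceeds the seller price by 14.5: (195 − 0.07Q) − (134.5 + 0.4Q) = 14.5 → Q' = 97.8723.
ΔQ = 128.7234 − 97.8723 = 30.8511; the wedge equals the tax, 14.5.
Deadweight loss = ½ × 30.8511 × 14.5 = 223.67.

223.67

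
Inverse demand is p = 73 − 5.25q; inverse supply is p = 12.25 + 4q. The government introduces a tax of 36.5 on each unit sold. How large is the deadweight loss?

Competitive equilibrium: 73 − 5.25q = 12.25 + 4q → q* = 6.5676, p* = 38.5203.
With the tax, the buyer price exceeds the seller price by 36.5: (73 − 5.25q) − (12.25 + 4q) = 36.5 → q' = 2.6216.
Δq = 6.5676 − 2.6216 = 3.946; the wedge equals the tax, 36.5.
DWL = ½ × 3.946 × 36.5 = 72.01.

72.01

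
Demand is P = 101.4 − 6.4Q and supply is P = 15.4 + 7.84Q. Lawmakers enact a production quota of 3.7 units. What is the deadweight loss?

38.96

Competitive equilibrium: 101.4 − 6.4Q = 15.4 + 7.84Q → Q* = 6.0393, P* = 62.7483.
At Q = 3.7: demand price = 101.4 − 6.4·3.7 = 77.72; supply price = 15.4 + 7.84·3.7 = 44.408.
ΔQ = 6.0393 − 3.7 = 2.3393; wedge = 77.72 − 44.408 = 33.312.
Deadweight loss = ½ × 2.3393 × 33.312 = 38.96.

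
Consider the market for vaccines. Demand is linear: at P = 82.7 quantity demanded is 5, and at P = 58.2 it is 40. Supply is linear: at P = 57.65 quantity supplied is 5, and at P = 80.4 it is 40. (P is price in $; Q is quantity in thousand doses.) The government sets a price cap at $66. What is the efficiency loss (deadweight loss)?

Demand slope = (58.2 − 82.7)/(40 − 5) = −0.7, so P = 86.2 − 0.7Q.
Supply slope = (80.4 − 57.65)/(40 − 5) = 0.65, so P = 54.4 + 0.65Q.
Competitive equilibrium: 86.2 − 0.7Q = 54.4 + 0.65Q → Q* = 23.5556, P* = 69.7111.
At the ceiling P = 66, quantity supplied = (66 − 54.4)/0.65 = 17.8462.
Willingness to pay at Q' = 17.8462: 86.2 − 0.7·17.8462 = 73.7077.
ΔQ = 23.5556 − 17.8462 = 5.7094; wedge = 73.7077 − 66 = 7.7077.
The triangle = ½ × 5.7094 × 7.7077 = $22 thousand.

$22 thousand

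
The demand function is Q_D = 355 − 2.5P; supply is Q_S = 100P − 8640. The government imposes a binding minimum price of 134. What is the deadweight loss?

2739.95

In inverse form: demand P = 142 − 0.4Q, supply P = 86.4 + 0.01Q.
Competitive equilibrium: 142 − 0.4Q = 86.4 + 0.01Q → Q* = 135.6098, P* = 87.7561.
At the floor P = 134, quantity demanded = (142 − 134)/0.4 = 20.
Sellers' marginal cost at Q' = 20: 86.4 + 0.01·20 = 86.6.
ΔQ = 135.6098 − 20 = 115.6098; wedge = 134 − 86.6 = 47.4.
Welfare loss = ½ × 115.6098 × 47.4 = 2739.95.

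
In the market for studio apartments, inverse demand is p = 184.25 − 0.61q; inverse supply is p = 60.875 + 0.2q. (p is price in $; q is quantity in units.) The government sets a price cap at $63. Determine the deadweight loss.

$8130.78

Competitive equilibrium: 184.25 − 0.61q = 60.875 + 0.2q → q* = 152.3148, p* = 91.338.
At the ceiling p = 63, quantity supplied = (63 − 60.875)/0.2 = 10.625.
Willingness to pay at q' = 10.625: 184.25 − 0.61·10.625 = 177.7688.
Δq = 152.3148 − 10.625 = 141.6898; wedge = 177.7688 − 63 = 114.7688.
The triangle = ½ × 141.6898 × 114.7688 = $8130.78.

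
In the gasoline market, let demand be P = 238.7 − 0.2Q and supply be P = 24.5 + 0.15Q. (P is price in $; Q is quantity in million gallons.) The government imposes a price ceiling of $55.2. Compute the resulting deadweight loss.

Competitive equilibrium: 238.7 − 0.2Q = 24.5 + 0.15Q → Q* = 612, P* = 116.3.
At the ceiling P = 55.2, quantity supplied = (55.2 − 24.5)/0.15 = 204.6667.
Willingness to pay at Q' = 204.6667: 238.7 − 0.2·204.6667 = 197.7667.
ΔQ = 612 − 204.6667 = 407.3333; wedge = 197.7667 − 55.2 = 142.5667.
Welfare loss = ½ × 407.3333 × 142.5667 = $29036.08 million.

$29036.08 million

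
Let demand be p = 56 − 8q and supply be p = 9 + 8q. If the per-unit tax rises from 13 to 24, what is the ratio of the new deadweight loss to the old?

Competitive equilibrium: 56 − 8q = 9 + 8q → q* = 2.9375, p* = 32.5.
For a per-unit tax t: Δq = t/16, so DWL = ½·t·(t/16) = t²/32.
At t = 13: DWL = 5.281. At t = 24: DWL = 18.
Ratio = (24/13)² = 3.408.

3.408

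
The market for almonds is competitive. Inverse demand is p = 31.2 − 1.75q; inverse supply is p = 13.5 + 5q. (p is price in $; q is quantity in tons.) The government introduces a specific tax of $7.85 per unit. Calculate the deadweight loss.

$4.56

Competitive equilibrium: 31.2 − 1.75q = 13.5 + 5q → q* = 2.6222, p* = 26.6111.
With the tax, the buyer price exceeds the seller price by 7.85: (31.2 − 1.75q) − (13.5 + 5q) = 7.85 → q' = 1.4593.
Δq = 2.6222 − 1.4593 = 1.1629; the wedge equals the tax, 7.85.
Welfare loss = ½ × 1.1629 × 7.85 = $4.56.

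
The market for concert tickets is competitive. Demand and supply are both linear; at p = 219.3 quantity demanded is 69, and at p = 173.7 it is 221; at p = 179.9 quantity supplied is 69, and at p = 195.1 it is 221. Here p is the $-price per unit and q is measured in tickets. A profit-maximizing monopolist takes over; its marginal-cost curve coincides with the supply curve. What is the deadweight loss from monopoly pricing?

Demand slope = (173.7 − 219.3)/(221 − 69) = −0.3, so p = 240 − 0.3q.
Supply slope = (195.1 − 179.9)/(221 − 69) = 0.1, so p = 173 + 0.1q.
Competitive equilibrium: 240 − 0.3q = 173 + 0.1q → q* = 167.5, p* = 189.75.
Marginal revenue: MR = 240 − 0.6q. Set MR = MC: 240 − 0.6q = 173 + 0.1q → q_m = 95.7143.
Price p_m = 240 − 0.3·95.7143 = 211.2857; MC(q_m) = 173 + 0.1·95.7143 = 182.5714.
Competitive q* = 167.5, so Δq = 71.7857; wedge = 211.2857 − 182.5714 = 28.7143.
DWL = ½ × 71.7857 × 28.7143 = $1030.64.

$1030.64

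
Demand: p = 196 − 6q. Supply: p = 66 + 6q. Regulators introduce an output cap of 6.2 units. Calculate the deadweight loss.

Competitive equilibrium: 196 − 6q = 66 + 6q → q* = 10.8333, p* = 131.
At q = 6.2: demand price = 196 − 6·6.2 = 158.8; supply price = 66 + 6·6.2 = 103.2.
Δq = 10.8333 − 6.2 = 4.6333; wedge = 158.8 − 103.2 = 55.6.
DWL = ½ × 4.6333 × 55.6 = 128.81.

128.81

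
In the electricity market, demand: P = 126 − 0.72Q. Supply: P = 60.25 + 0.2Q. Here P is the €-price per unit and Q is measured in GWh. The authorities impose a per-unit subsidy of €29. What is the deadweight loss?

Competitive equilibrium: 126 − 0.72Q = 60.25 + 0.2Q → Q* = 71.46739, P* = 74.54348.
The subsidy lowers effective supply by 29: P = 31.25 + 0.2Q.
New quantity: 126 − 0.72Q = 31.25 + 0.2Q → Q' = 102.98913.
Overproduction ΔQ = 102.98913 − 71.46739 = 31.52174; wedge = subsidy = 29.
Deadweight loss = ½ × 31.52174 × 29 = €457.07.

€457.07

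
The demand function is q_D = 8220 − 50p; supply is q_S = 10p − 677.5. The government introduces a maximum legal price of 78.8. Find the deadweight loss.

In inverse form: demand p = 164.4 − 0.02q, supply p = 67.75 + 0.1q.
Competitive equilibrium: 164.4 − 0.02q = 67.75 + 0.1q → q* = 805.4167, p* = 148.2917.
At the ceiling p = 78.8, quantity supplied = (78.8 − 67.75)/0.1 = 110.5.
Willingness to pay at q' = 110.5: 164.4 − 0.02·110.5 = 162.19.
Δq = 805.4167 − 110.5 = 694.9167; wedge = 162.19 − 78.8 = 83.39.
The triangle = ½ × 694.9167 × 83.39 = 28974.55.

28974.55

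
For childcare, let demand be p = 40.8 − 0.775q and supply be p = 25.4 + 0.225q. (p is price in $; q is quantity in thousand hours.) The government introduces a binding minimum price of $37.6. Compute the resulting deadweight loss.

Competitive equilibrium: 40.8 − 0.775q = 25.4 + 0.225q → q* = 15.4, p* = 28.865.
At the floor p = 37.6, quantity demanded = (40.8 − 37.6)/0.775 = 4.129.
Sellers' marginal cost at q' = 4.129: 25.4 + 0.225·4.129 = 26.329.
Δq = 15.4 − 4.129 = 11.271; wedge = 37.6 − 26.329 = 11.271.
Deadweight loss = ½ × 11.271 × 11.271 = $63.52 thousand.

$63.52 thousand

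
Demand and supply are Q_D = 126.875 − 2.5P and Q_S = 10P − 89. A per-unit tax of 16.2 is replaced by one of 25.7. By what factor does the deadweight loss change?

2.517

In inverse form: demand P = 50.75 − 0.4Q, supply P = 8.9 + 0.1Q.
Competitive equilibrium: 50.75 − 0.4Q = 8.9 + 0.1Q → Q* = 83.7, P* = 17.27.
For a per-unit tax t: ΔQ = t/0.5, so DWL = ½·t·(t/0.5) = t²/1.
At t = 16.2: DWL = 262.44. At t = 25.7: DWL = 660.49.
Ratio = (25.7/16.2)² = 2.517.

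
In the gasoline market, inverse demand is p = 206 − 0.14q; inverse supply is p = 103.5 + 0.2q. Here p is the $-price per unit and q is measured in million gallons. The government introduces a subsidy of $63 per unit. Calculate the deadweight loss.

Competitive equilibrium: 206 − 0.14q = 103.5 + 0.2q → q* = 301.4706, p* = 163.7941.
The subsidy lowers effective supply by 63: p = 40.5 + 0.2q.
New quantity: 206 − 0.14q = 40.5 + 0.2q → q' = 486.7647.
Overproduction Δq = 486.7647 − 301.4706 = 185.2941; wedge = subsidy = 63.
Welfare loss = ½ × 185.2941 × 63 = $5836.76 million.

$5836.76 million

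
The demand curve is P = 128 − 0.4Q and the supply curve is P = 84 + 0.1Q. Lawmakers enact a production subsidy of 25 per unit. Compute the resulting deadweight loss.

Competitive equilibrium: 128 − 0.4Q = 84 + 0.1Q → Q* = 88, P* = 92.8.
The subsidy lowers effective supply by 25: P = 59 + 0.1Q.
New quantity: 128 − 0.4Q = 59 + 0.1Q → Q' = 138.
Overproduction ΔQ = 138 − 88 = 50; wedge = subsidy = 25.
DWL = ½ × 50 × 25 = 625.

625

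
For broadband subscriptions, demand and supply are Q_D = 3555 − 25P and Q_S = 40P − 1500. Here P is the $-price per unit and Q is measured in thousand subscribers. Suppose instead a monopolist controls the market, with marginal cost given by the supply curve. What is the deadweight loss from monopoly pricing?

In inverse form: demand P = 142.2 − 0.04Q, supply P = 37.5 + 0.025Q.
Competitive equilibrium: 142.2 − 0.04Q = 37.5 + 0.025Q → Q* = 1610.7692, P* = 77.7692.
Marginal revenue: MR = 142.2 − 0.08Q. Set MR = MC: 142.2 − 0.08Q = 37.5 + 0.025Q → Q_m = 997.1429.
Price P_m = 142.2 − 0.04·997.1429 = 102.3143; MC(Q_m) = 37.5 + 0.025·997.1429 = 62.4286.
Competitive Q* = 1610.7692, so ΔQ = 613.6263; wedge = 102.3143 − 62.4286 = 39.8857.
Deadweight loss = ½ × 613.6263 × 39.8857 = $12237.46 thousand.

$12237.46 thousand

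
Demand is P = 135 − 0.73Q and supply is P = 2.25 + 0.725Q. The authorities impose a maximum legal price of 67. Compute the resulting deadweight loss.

2.70

Competitive equilibrium: 135 − 0.73Q = 2.25 + 0.725Q → Q* = 91.2371, P* = 68.3969.
At the ceiling P = 67, quantity supplied = (67 − 2.25)/0.725 = 89.3103.
Willingness to pay at Q' = 89.3103: 135 − 0.73·89.3103 = 69.8035.
ΔQ = 91.2371 − 89.3103 = 1.9268; wedge = 69.8035 − 67 = 2.8035.
DWL = ½ × 1.9268 × 2.8035 = 2.70.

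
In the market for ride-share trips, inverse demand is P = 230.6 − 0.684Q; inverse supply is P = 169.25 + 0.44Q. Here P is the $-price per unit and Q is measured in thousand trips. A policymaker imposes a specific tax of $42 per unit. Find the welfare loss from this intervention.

Competitive equilibrium: 230.6 − 0.684Q = 169.25 + 0.44Q → Q* = 54.5819, P* = 193.266.
With the tax, the buyer price exceeds the seller price by 42: (230.6 − 0.684Q) − (169.25 + 0.44Q) = 42 → Q' = 17.2153.
ΔQ = 54.5819 − 17.2153 = 37.3666; the wedge equals the tax, 42.
Welfare loss = ½ × 37.3666 × 42 = $784.70 thousand.

$784.70 thousand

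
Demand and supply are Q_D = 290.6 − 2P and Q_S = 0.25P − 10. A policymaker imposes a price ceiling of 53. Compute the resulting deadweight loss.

913.55

In inverse form: demand P = 145.3 − 0.5Q, supply P = 40 + 4Q.
Competitive equilibrium: 145.3 − 0.5Q = 40 + 4Q → Q* = 23.4, P* = 133.6.
At the ceiling P = 53, quantity supplied = (53 − 40)/4 = 3.25.
Willingness to pay at Q' = 3.25: 145.3 − 0.5·3.25 = 143.675.
ΔQ = 23.4 − 3.25 = 20.15; wedge = 143.675 − 53 = 90.675.
DWL = ½ × 20.15 × 90.675 = 913.55.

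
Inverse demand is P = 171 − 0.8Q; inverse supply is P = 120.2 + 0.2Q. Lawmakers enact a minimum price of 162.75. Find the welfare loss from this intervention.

Competitive equilibrium: 171 − 0.8Q = 120.2 + 0.2Q → Q* = 50.8, P* = 130.36.
At the floor P = 162.75, quantity demanded = (171 − 162.75)/0.8 = 10.3125.
Sellers' marginal cost at Q' = 10.3125: 120.2 + 0.2·10.3125 = 122.2625.
ΔQ = 50.8 − 10.3125 = 40.4875; wedge = 162.75 − 122.2625 = 40.4875.
Deadweight loss = ½ × 40.4875 × 40.4875 = 819.62.

819.62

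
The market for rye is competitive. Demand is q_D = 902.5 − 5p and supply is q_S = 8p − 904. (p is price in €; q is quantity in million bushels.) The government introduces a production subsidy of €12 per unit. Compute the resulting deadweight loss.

€221.54 million

In inverse form: demand p = 180.5 − 0.2q, supply p = 113 + 0.125q.
Competitive equilibrium: 180.5 − 0.2q = 113 + 0.125q → q* = 207.6923, p* = 138.9615.
The subsidy lowers effective supply by 12: p = 101 + 0.125q.
New quantity: 180.5 − 0.2q = 101 + 0.125q → q' = 244.6154.
Overproduction Δq = 244.6154 − 207.6923 = 36.9231; wedge = subsidy = 12.
Welfare loss = ½ × 36.9231 × 12 = €221.54 million.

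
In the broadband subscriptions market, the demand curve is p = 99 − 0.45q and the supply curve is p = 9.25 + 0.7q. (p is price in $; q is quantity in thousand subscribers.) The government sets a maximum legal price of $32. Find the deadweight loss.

Competitive equilibrium: 99 − 0.45q = 9.25 + 0.7q → q* = 78.0435, p* = 63.8804.
At the ceiling p = 32, quantity supplied = (32 − 9.25)/0.7 = 32.5.
Willingness to pay at q' = 32.5: 99 − 0.45·32.5 = 84.375.
Δq = 78.0435 − 32.5 = 45.5435; wedge = 84.375 − 32 = 52.375.
The triangle = ½ × 45.5435 × 52.375 = $1192.67 thousand.

$1192.67 thousand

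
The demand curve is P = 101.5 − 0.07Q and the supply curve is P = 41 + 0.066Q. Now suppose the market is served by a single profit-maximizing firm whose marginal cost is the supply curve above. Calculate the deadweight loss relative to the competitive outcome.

1553.83

Competitive equilibrium: 101.5 − 0.07Q = 41 + 0.066Q → Q* = 444.8529, P* = 70.3603.
Marginal revenue: MR = 101.5 − 0.14Q. Set MR = MC: 101.5 − 0.14Q = 41 + 0.066Q → Q_m = 293.6893.
Price P_m = 101.5 − 0.07·293.6893 = 80.9417; MC(Q_m) = 41 + 0.066·293.6893 = 60.3835.
Competitive Q* = 444.8529, so ΔQ = 151.1636; wedge = 80.9417 − 60.3835 = 20.5582.
DWL = ½ × 151.1636 × 20.5582 = 1553.83.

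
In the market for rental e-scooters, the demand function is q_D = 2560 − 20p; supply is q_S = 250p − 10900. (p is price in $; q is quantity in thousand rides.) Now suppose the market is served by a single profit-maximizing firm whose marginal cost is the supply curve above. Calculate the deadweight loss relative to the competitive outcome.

In inverse form: demand p = 128 − 0.05q, supply p = 43.6 + 0.004q.
Competitive equilibrium: 128 − 0.05q = 43.6 + 0.004q → q* = 1562.96296, p* = 49.85185.
Marginal revenue: MR = 128 − 0.1q. Set MR = MC: 128 − 0.1q = 43.6 + 0.004q → q_m = 811.53846.
Price p_m = 128 − 0.05·811.53846 = 87.42308; MC(q_m) = 43.6 + 0.004·811.53846 = 46.84615.
Competitive q* = 1562.96296, so Δq = 751.4245; wedge = 87.42308 − 46.84615 = 40.57693.
Welfare loss = ½ × 751.4245 × 40.57693 = $15245.25 thousand.

$15245.25 thousand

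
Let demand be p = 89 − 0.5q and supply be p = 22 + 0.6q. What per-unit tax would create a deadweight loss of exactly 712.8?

39.6

Competitive equilibrium: 89 − 0.5q = 22 + 0.6q → q* = 60.9091, p* = 58.5455.
A tax t gives Δq = t/1.1 and wedge t, so DWL = t²/2.2.
t²/2.2 = 712.8 → t² = 1568.16 → t = 39.6.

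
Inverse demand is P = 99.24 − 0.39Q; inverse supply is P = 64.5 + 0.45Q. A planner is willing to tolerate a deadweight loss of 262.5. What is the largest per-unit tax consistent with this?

Competitive equilibrium: 99.24 − 0.39Q = 64.5 + 0.45Q → Q* = 41.3571, P* = 83.1107.
A tax t gives ΔQ = t/0.84 and wedge t, so DWL = t²/1.68.
t²/1.68 = 262.5 → t² = 441 → t = 21.

21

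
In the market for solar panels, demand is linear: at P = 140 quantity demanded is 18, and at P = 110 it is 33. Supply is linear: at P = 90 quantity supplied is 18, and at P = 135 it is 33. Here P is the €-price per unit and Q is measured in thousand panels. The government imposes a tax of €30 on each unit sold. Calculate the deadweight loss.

€90 thousand

Demand slope = (110 − 140)/(33 − 18) = −2, so P = 176 − 2Q.
Supply slope = (135 − 90)/(33 − 18) = 3, so P = 36 + 3Q.
Competitive equilibrium: 176 − 2Q = 36 + 3Q → Q* = 28, P* = 120.
With the tax, the buyer price exceeds the seller price by 30: (176 − 2Q) − (36 + 3Q) = 30 → Q' = 22.
ΔQ = 28 − 22 = 6; the wedge equals the tax, 30.
The triangle = ½ × 6 × 30 = €90 thousand.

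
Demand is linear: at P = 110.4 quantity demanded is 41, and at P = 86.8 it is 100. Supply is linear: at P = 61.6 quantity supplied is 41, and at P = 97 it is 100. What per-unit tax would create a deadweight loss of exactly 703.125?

37.5

Demand slope = (86.8 − 110.4)/(100 − 41) = −0.4, so P = 126.8 − 0.4Q.
Supply slope = (97 − 61.6)/(100 − 41) = 0.6, so P = 37 + 0.6Q.
Competitive equilibrium: 126.8 − 0.4Q = 37 + 0.6Q → Q* = 89.8, P* = 90.88.
A tax t gives ΔQ = t/1 and wedge t, so DWL = t²/2.
t²/2 = 703.125 → t² = 1406.25 → t = 37.5.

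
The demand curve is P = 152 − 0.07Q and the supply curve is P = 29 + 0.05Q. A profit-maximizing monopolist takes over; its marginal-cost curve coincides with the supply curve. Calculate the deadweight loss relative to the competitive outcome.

8556.34

Competitive equilibrium: 152 − 0.07Q = 29 + 0.05Q → Q* = 1025, P* = 80.25.
Marginal revenue: MR = 152 − 0.14Q. Set MR = MC: 152 − 0.14Q = 29 + 0.05Q → Q_m = 647.3684.
Price P_m = 152 − 0.07·647.3684 = 106.6842; MC(Q_m) = 29 + 0.05·647.3684 = 61.3684.
Competitive Q* = 1025, so ΔQ = 377.6316; wedge = 106.6842 − 61.3684 = 45.3158.
The triangle = ½ × 377.6316 × 45.3158 = 8556.34.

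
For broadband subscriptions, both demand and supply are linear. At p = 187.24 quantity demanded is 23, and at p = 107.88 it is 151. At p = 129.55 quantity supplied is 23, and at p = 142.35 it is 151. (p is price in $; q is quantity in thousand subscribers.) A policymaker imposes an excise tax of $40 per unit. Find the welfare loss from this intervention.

$1111.11 thousand

Demand slope = (107.88 − 187.24)/(151 − 23) = −0.62, so p = 201.5 − 0.62q.
Supply slope = (142.35 − 129.55)/(151 − 23) = 0.1, so p = 127.25 + 0.1q.
Competitive equilibrium: 201.5 − 0.62q = 127.25 + 0.1q → q* = 103.125, p* = 137.5625.
With the tax, the buyer price exceeds the seller price by 40: (201.5 − 0.62q) − (127.25 + 0.1q) = 40 → q' = 47.5694.
Δq = 103.125 − 47.5694 = 55.5556; the wedge equals the tax, 40.
Deadweight loss = ½ × 55.5556 × 40 = $1111.11 thousand.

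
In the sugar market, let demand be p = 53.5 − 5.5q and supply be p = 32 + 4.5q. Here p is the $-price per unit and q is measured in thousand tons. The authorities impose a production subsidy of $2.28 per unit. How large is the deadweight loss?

Competitive equilibrium: 53.5 − 5.5q = 32 + 4.5q → q* = 2.15, p* = 41.675.
The subsidy lowers effective supply by 2.28: p = 29.72 + 4.5q.
New quantity: 53.5 − 5.5q = 29.72 + 4.5q → q' = 2.378.
Overproduction Δq = 2.378 − 2.15 = 0.228; wedge = subsidy = 2.28.
DWL = ½ × 0.228 × 2.28 = $0.26 thousand.

$0.26 thousand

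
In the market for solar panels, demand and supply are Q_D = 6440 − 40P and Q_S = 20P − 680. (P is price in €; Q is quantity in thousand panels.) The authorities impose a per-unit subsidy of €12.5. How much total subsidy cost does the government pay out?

In inverse form: demand P = 161 − 0.025Q, supply P = 34 + 0.05Q.
Competitive equilibrium: 161 − 0.025Q = 34 + 0.05Q → Q* = 1693.3333, P* = 118.6667.
The subsidy lowers effective supply by 12.5: P = 21.5 + 0.05Q.
New quantity: 161 − 0.025Q = 21.5 + 0.05Q → Q' = 1860.
Total subsidy cost = 12.5 × 1860 = €23250 thousand.

€23250 thousand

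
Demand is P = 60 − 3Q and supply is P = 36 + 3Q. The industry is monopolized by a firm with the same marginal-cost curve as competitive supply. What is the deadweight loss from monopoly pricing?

Competitive equilibrium: 60 − 3Q = 36 + 3Q → Q* = 4, P* = 48.
Marginal revenue: MR = 60 − 6Q. Set MR = MC: 60 − 6Q = 36 + 3Q → Q_m = 2.6667.
Price P_m = 60 − 3·2.6667 = 51.9999; MC(Q_m) = 36 + 3·2.6667 = 44.0001.
Competitive Q* = 4, so ΔQ = 1.3333; wedge = 51.9999 − 44.0001 = 7.9998.
The triangle = ½ × 1.3333 × 7.9998 = 5.33.

5.33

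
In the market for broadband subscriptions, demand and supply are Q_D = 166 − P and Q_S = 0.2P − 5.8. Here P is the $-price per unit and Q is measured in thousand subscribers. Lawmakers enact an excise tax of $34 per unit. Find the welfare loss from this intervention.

In inverse form: demand P = 166 − Q, supply P = 29 + 5Q.
Competitive equilibrium: 166 − Q = 29 + 5Q → Q* = 22.8333, P* = 143.1667.
With the tax, the buyer price exceeds the seller price by 34: (166 − Q) − (29 + 5Q) = 34 → Q' = 17.1667.
ΔQ = 22.8333 − 17.1667 = 5.6666; the wedge equals the tax, 34.
Deadweight loss = ½ × 5.6666 × 34 = $96.33 thousand.

$96.33 thousand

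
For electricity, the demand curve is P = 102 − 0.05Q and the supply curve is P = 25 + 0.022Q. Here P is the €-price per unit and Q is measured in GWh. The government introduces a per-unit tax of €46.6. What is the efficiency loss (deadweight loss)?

Competitive equilibrium: 102 − 0.05Q = 25 + 0.022Q → Q* = 1069.4444, P* = 48.5278.
With the tax, the buyer price exceeds the seller price by 46.6: (102 − 0.05Q) − (25 + 0.022Q) = 46.6 → Q' = 422.2222.
ΔQ = 1069.4444 − 422.2222 = 647.2222; the wedge equals the tax, 46.6.
DWL = ½ × 647.2222 × 46.6 = €15080.28.

€15080.28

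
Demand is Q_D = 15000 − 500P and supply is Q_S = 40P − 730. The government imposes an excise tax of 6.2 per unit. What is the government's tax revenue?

1274.44

In inverse form: demand P = 30 − 0.002Q, supply P = 18.25 + 0.025Q.
Competitive equilibrium: 30 − 0.002Q = 18.25 + 0.025Q → Q* = 435.1852, P* = 29.1296.
With the tax, the buyer price exceeds the seller price by 6.2: (30 − 0.002Q) − (18.25 + 0.025Q) = 6.2 → Q' = 205.5556.
Tax revenue = 6.2 × 205.5556 = 1274.44.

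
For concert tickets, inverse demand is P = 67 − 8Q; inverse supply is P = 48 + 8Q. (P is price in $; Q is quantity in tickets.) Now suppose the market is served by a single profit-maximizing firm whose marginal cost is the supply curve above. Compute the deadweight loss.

$1.25

Competitive equilibrium: 67 − 8Q = 48 + 8Q → Q* = 1.1875, P* = 57.5.
Marginal revenue: MR = 67 − 16Q. Set MR = MC: 67 − 16Q = 48 + 8Q → Q_m = 0.7917.
Price P_m = 67 − 8·0.7917 = 60.6664; MC(Q_m) = 48 + 8·0.7917 = 54.3336.
Competitive Q* = 1.1875, so ΔQ = 0.3958; wedge = 60.6664 − 54.3336 = 6.3328.
DWL = ½ × 0.3958 × 6.3328 = $1.25.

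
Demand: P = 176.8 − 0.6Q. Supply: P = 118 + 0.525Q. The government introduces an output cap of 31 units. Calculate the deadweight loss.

Competitive equilibrium: 176.8 − 0.6Q = 118 + 0.525Q → Q* = 52.2667, P* = 145.44.
At Q = 31: demand price = 176.8 − 0.6·31 = 158.2; supply price = 118 + 0.525·31 = 134.275.
ΔQ = 52.2667 − 31 = 21.2667; wedge = 158.2 − 134.275 = 23.925.
Deadweight loss = ½ × 21.2667 × 23.925 = 254.40.

254.40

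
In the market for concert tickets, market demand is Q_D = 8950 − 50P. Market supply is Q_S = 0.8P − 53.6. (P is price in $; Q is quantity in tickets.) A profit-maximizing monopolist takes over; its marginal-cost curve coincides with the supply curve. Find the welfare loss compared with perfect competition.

$1.19

In inverse form: demand P = 179 − 0.02Q, supply P = 67 + 1.25Q.
Competitive equilibrium: 179 − 0.02Q = 67 + 1.25Q → Q* = 88.189, P* = 177.2362.
Marginal revenue: MR = 179 − 0.04Q. Set MR = MC: 179 − 0.04Q = 67 + 1.25Q → Q_m = 86.8217.
Price P_m = 179 − 0.02·86.8217 = 177.2636; MC(Q_m) = 67 + 1.25·86.8217 = 175.5271.
Competitive Q* = 88.189, so ΔQ = 1.3673; wedge = 177.2636 − 175.5271 = 1.7365.
Deadweight loss = ½ × 1.3673 × 1.7365 = $1.19.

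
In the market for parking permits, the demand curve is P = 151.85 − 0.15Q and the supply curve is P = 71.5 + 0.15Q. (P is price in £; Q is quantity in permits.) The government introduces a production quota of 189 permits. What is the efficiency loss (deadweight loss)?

Competitive equilibrium: 151.85 − 0.15Q = 71.5 + 0.15Q → Q* = 267.8333, P* = 111.675.
At Q = 189: demand price = 151.85 − 0.15·189 = 123.5; supply price = 71.5 + 0.15·189 = 99.85.
ΔQ = 267.8333 − 189 = 78.8333; wedge = 123.5 − 99.85 = 23.65.
Deadweight loss = ½ × 78.8333 × 23.65 = £932.20.

£932.20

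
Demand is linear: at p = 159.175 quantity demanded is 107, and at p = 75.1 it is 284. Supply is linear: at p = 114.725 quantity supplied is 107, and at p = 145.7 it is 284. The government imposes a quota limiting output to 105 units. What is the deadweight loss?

Demand slope = (75.1 − 159.175)/(284 − 107) = −0.475, so p = 210 − 0.475q.
Supply slope = (145.7 − 114.725)/(284 − 107) = 0.175, so p = 96 + 0.175q.
Competitive equilibrium: 210 − 0.475q = 96 + 0.175q → q* = 175.3846, p* = 126.6923.
At q = 105: demand price = 210 − 0.475·105 = 160.125; supply price = 96 + 0.175·105 = 114.375.
Δq = 175.3846 − 105 = 70.3846; wedge = 160.125 − 114.375 = 45.75.
DWL = ½ × 70.3846 × 45.75 = 1610.05.

1610.05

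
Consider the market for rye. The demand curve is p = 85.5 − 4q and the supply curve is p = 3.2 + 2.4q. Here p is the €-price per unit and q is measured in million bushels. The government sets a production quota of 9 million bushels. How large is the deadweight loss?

Competitive equilibrium: 85.5 − 4q = 3.2 + 2.4q → q* = 12.8594, p* = 34.0625.
At q = 9: demand price = 85.5 − 4·9 = 49.5; supply price = 3.2 + 2.4·9 = 24.8.
Δq = 12.8594 − 9 = 3.8594; wedge = 49.5 − 24.8 = 24.7.
DWL = ½ × 3.8594 × 24.7 = €47.66 million.

€47.66 million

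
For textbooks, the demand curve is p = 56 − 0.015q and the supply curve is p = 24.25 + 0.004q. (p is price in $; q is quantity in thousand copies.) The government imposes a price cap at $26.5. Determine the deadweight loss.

Competitive equilibrium: 56 − 0.015q = 24.25 + 0.004q → q* = 1671.0526, p* = 30.9342.
At the ceiling p = 26.5, quantity supplied = (26.5 − 24.25)/0.004 = 562.5.
Willingness to pay at q' = 562.5: 56 − 0.015·562.5 = 47.5625.
Δq = 1671.0526 − 562.5 = 1108.5526; wedge = 47.5625 − 26.5 = 21.0625.
The triangle = ½ × 1108.5526 × 21.0625 = $11674.44 thousand.

$11674.44 thousand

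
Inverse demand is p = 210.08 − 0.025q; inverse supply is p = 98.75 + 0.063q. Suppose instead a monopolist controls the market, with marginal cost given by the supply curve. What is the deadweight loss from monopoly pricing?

Competitive equilibrium: 210.08 − 0.025q = 98.75 + 0.063q → q* = 1265.11364, p* = 178.45216.
Marginal revenue: MR = 210.08 − 0.05q. Set MR = MC: 210.08 − 0.05q = 98.75 + 0.063q → q_m = 985.22124.
Price p_m = 210.08 − 0.025·985.22124 = 185.44947; MC(q_m) = 98.75 + 0.063·985.22124 = 160.81894.
Competitive q* = 1265.11364, so Δq = 279.8924; wedge = 185.44947 − 160.81894 = 24.63053.
Deadweight loss = ½ × 279.8924 × 24.63053 = 3446.95.

3446.95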